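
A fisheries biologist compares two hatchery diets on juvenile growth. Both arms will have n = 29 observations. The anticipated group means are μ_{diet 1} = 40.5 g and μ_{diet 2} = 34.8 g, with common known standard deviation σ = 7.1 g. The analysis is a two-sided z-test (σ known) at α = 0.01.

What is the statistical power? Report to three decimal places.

Power ≈ 0.685

Standardized effect: d = |μ_{diet 1} − μ_{diet 2}| / σ = |40.5 − 34.8| / 7.1 = 0.8028
Noncentrality parameter: δ = d·√(n/2) = 0.8028 × √(29/2) = 3.0570
Critical value for a two-sided test at α = 0.01: z_{α/2} = 2.576.
Power = Φ(δ − 2.576) + Φ(−δ − 2.576) = Φ(0.481) + Φ(-5.633) = 0.6848 + 0.0000 = 0.6848.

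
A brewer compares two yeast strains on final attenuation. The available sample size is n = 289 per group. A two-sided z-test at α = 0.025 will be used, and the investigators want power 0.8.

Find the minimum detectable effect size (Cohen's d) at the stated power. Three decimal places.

Need Φ(δ − 2.241) = 0.8, so δ = 2.241 + 0.842 = 3.083.
(Lower-tail contribution to power is negligible for δ > 0.)
δ = d·√(n/2) ⇒ d = δ/√(n/2) = 3.083/√(289/2) = 0.2565.

d ≈ 0.256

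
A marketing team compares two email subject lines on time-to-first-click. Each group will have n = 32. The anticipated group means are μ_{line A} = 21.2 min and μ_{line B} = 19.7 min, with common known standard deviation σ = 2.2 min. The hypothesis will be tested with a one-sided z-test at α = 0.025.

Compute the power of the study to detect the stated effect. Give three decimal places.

Power ≈ 0.779

Standardized effect: d = |μ_{line A} − μ_{line B}| / σ = |21.2 − 19.7| / 2.2 = 0.6818
Noncentrality parameter: δ = d·√(n/2) = 0.6818 × √(32/2) = 2.7273
One-sided α = 0.025 → critical value z_{0.025} = 1.960.
Power = P(Z > 1.960 − δ) = Φ(0.767) = 0.7786.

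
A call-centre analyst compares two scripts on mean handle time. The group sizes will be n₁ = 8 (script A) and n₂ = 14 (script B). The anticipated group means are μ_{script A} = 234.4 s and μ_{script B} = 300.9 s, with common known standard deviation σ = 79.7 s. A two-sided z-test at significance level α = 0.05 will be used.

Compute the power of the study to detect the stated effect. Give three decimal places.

Standardized effect: d = |μ_{script A} − μ_{script B}| / σ = |234.4 − 300.9| / 79.7 = 0.8344
Noncentrality parameter: δ = d / √(1/n₁ + 1/n₂) = 0.8344 / √(1/8 + 1/14) = 1.8826
Critical value for a two-sided test at α = 0.05: z_{α/2} = 1.960.
Power = Φ(δ − 1.960) + Φ(−δ − 1.960) = Φ(-0.077) + Φ(-3.843) = 0.4692 + 0.0001 = 0.4692.

Power ≈ 0.469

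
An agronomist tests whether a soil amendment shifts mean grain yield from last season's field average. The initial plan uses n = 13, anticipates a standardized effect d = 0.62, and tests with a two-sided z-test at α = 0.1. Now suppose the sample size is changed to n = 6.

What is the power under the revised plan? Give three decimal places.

Power ≈ 0.451

With n = 6: δ = d·√n = 0.62 × √6 = 1.5187. Critical value z_{0.05} = 1.645.
Revised power = Φ(δ − 1.645) + Φ(−δ − 1.645) = Φ(-0.126) + Φ(-3.164) = 0.4498 + 0.0008 = 0.4506.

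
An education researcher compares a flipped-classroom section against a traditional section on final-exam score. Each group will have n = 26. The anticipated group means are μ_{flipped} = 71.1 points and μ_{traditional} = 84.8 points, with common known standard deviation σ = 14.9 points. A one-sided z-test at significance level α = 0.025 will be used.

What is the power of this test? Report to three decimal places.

Power ≈ 0.912

Standardized effect: d = |μ_{flipped} − μ_{traditional}| / σ = |71.1 − 84.8| / 14.9 = 0.9195
Noncentrality parameter: δ = d·√(n/2) = 0.9195 × √(26/2) = 3.3152
Critical value for a one-sided test at α = 0.025: z_α = 1.960.
Power = P(Z > 1.960 − δ) = Φ(1.355) = 0.9123.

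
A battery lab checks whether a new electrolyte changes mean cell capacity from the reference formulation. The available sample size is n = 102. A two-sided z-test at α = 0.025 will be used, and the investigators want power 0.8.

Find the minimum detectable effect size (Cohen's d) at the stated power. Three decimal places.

d ≈ 0.305

Required noncentrality: δ = z_{0.0125} + z_{0.20} = 2.241 + 0.842 = 3.083.
(Lower-tail contribution to power is negligible for δ > 0.)
δ = d·√n ⇒ d = δ/√n = 3.083/√102 = 0.3053.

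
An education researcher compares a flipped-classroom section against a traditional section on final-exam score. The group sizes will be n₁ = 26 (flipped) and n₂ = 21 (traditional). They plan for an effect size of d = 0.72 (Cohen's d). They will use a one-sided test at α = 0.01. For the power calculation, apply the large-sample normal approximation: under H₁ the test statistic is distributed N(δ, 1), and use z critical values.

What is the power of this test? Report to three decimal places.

Noncentrality parameter: δ = d / √(1/n₁ + 1/n₂) = 0.72 / √(1/26 + 1/21) = 2.4540
Critical value for a one-sided test at α = 0.01: z_α = 2.326.
Power = P(Z > 2.326 − δ) = Φ(0.128) = 0.5508.

Power ≈ 0.551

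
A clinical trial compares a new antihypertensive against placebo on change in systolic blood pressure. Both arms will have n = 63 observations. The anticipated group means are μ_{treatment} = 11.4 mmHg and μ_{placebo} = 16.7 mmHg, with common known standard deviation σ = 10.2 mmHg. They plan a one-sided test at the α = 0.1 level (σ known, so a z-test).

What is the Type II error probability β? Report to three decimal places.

β ≈ 0.051

Standardized effect: d = |μ_{treatment} − μ_{placebo}| / σ = |11.4 − 16.7| / 10.2 = 0.5196
Noncentrality parameter: δ = d·√(n/2) = 0.5196 × √(63/2) = 2.9163
One-sided α = 0.1 → critical value z_{0.1} = 1.282.
Power = P(Z > 1.282 − δ) = Φ(1.635) = 0.9489.
Type II error: β = 1 − power = 1 − 0.9489 = 0.0511.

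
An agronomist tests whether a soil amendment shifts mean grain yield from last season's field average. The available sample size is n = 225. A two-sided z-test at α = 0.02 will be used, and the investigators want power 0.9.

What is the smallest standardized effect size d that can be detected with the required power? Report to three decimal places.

d ≈ 0.241

Need Φ(δ − 2.326) = 0.9, so δ = 2.326 + 1.282 = 3.608.
(Lower-tail contribution to power is negligible for δ > 0.)
δ = d·√n ⇒ d = δ/√n = 3.608/√225 = 0.2405.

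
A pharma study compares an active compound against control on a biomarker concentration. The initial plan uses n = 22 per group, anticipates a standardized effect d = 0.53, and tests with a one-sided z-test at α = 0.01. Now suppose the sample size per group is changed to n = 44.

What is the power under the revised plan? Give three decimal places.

Power ≈ 0.563

With n = 44 per group: δ = d·√(n/2) = 0.53 × √(44/2) = 2.4859. Critical value z_{0.01} = 2.326.
Revised power = Φ(δ − 2.326) = Φ(0.160) = 0.5634.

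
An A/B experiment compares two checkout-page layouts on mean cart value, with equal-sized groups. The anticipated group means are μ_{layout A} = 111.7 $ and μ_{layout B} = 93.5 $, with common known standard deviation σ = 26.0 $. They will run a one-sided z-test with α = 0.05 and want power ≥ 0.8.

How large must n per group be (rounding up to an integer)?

Standardized effect: d = |μ_{layout A} − μ_{layout B}| / σ = |111.7 − 93.5| / 26.0 = 0.7000
For power 0.8 need Φ(δ − z_{0.05}) = 0.8, so δ = z_{0.05} + z_{0.20} = 1.645 + 0.842 = 2.486.
δ = d·√(n/2) ⇒ n = 2(δ/d)² = 2 × (2.486 / 0.7000)² = 25.23.
Rounding up, n = 26 per group.

n = 26 per group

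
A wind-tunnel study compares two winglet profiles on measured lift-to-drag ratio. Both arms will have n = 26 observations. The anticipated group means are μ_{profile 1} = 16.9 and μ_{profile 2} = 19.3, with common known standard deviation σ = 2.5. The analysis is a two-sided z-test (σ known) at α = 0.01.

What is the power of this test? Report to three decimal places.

Power ≈ 0.812

Standardized effect: d = |μ_{profile 1} − μ_{profile 2}| / σ = |16.9 − 19.3| / 2.5 = 0.9600
Noncentrality parameter: λ = d·√(n/2) = 0.9600 × √(26/2) = 3.4613
Two-sided α = 0.01 → critical value z_{0.005} = 2.576.
Power = Φ(λ − 2.576) + Φ(−λ − 2.576) = Φ(0.885) + Φ(-6.037) = 0.8121 + 0.0000 = 0.8121.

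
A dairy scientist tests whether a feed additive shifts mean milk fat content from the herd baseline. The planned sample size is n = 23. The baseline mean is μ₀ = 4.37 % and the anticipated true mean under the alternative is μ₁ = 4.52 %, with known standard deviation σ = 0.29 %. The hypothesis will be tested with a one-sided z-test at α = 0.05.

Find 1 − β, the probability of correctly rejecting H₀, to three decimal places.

Standardized effect: d = |μ₁ − μ₀| / σ = |4.52 − 4.37| / 0.29 = 0.5172
Noncentrality parameter: λ = d·√n = 0.5172 × √23 = 2.4806
Critical value for a one-sided test at α = 0.05: z_α = 1.645.
Power = P(Z > 1.645 − λ) = Φ(0.836) = 0.7984.

Power ≈ 0.798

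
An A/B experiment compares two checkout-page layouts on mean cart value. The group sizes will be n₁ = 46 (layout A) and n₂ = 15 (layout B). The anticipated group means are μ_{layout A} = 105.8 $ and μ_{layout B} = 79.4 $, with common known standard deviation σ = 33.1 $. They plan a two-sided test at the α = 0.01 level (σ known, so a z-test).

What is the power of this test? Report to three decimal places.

Power ≈ 0.542

Standardized effect: d = |μ_{layout A} − μ_{layout B}| / σ = |105.8 − 79.4| / 33.1 = 0.7976
Noncentrality parameter: δ = d / √(1/n₁ + 1/n₂) = 0.7976 / √(1/46 + 1/15) = 2.6825
Critical value for a two-sided test at α = 0.01: z_{α/2} = 2.576.
Power = Φ(δ − 2.576) + Φ(−δ − 2.576) = Φ(0.107) + Φ(-5.258) = 0.5425 + 0.0000 = 0.5425.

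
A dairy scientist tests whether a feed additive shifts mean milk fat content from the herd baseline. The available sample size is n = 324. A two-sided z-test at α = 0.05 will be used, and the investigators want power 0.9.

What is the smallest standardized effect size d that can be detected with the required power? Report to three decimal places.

d ≈ 0.180

Need Φ(δ − 1.960) = 0.9, so δ = 1.960 + 1.282 = 3.242.
(Lower-tail contribution to power is negligible for δ > 0.)
δ = d·√n ⇒ d = δ/√n = 3.242/√324 = 0.1801.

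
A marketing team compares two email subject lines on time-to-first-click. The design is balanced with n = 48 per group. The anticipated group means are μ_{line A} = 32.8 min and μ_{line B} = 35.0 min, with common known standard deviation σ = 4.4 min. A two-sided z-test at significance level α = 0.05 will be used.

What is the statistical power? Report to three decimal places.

Standardized effect: d = |μ_{line A} − μ_{line B}| / σ = |32.8 − 35.0| / 4.4 = 0.5000
Noncentrality parameter: δ = d·√(n/2) = 0.5000 × √(48/2) = 2.4495
Critical value for a two-sided test at α = 0.05: z_{α/2} = 1.960.
Power = Φ(δ − 1.960) + Φ(−δ − 1.960) = Φ(0.490) + Φ(-4.409) = 0.6878 + 0.0000 = 0.6878.

Power ≈ 0.688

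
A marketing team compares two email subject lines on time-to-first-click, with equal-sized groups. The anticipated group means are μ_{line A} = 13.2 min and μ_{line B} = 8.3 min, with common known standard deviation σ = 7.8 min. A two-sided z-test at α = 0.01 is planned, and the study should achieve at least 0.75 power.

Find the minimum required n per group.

Standardized effect: d = |μ_{line A} − μ_{line B}| / σ = |13.2 − 8.3| / 7.8 = 0.6282
For power 0.75 need Φ(δ − z_{0.005}) = 0.75, so δ = z_{0.005} + z_{0.25} = 2.576 + 0.674 = 3.250.
(For δ > 0 the lower-tail rejection region contributes negligibly to power, so the one-term inversion is standard.)
δ = d·√(n/2) ⇒ n = 2(δ/d)² = 2 × (3.250 / 0.6282)² = 53.54.
Rounding up, n = 54 per group.

n = 54 per group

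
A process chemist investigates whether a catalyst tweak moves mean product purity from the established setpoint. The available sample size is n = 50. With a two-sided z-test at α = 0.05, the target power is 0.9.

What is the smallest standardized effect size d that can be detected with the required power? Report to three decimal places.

d ≈ 0.458

Need Φ(δ − 1.960) = 0.9, so δ = 1.960 + 1.282 = 3.242.
(Lower-tail contribution to power is negligible for δ > 0.)
δ = d·√n ⇒ d = δ/√n = 3.242/√50 = 0.4584.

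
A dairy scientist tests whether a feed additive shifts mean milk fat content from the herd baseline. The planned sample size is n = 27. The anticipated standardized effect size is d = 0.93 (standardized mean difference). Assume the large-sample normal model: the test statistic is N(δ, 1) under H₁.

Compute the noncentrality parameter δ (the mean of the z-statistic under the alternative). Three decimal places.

δ ≈ 4.832

δ = d·√n = 0.93 × √27 = 4.8324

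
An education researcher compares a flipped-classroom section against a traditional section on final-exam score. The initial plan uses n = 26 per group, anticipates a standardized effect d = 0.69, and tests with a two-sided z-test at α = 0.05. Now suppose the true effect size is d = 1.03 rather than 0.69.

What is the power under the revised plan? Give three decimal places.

Power ≈ 0.960

With d = 1.03: δ = d·√(n/2) = 1.03 × √(26/2) = 3.7137. Critical value z_{0.025} = 1.960.
Revised power = Φ(δ − 1.960) + Φ(−δ − 1.960) = Φ(1.754) + Φ(-5.674) = 0.9603 + 0.0000 = 0.9603.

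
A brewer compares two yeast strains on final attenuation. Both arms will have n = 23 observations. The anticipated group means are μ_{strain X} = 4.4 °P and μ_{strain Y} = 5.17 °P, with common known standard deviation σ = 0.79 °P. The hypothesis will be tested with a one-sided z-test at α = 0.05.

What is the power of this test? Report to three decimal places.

Power ≈ 0.952

Standardized effect: d = |μ_{strain X} − μ_{strain Y}| / σ = |4.4 − 5.17| / 0.79 = 0.9747
Noncentrality parameter: δ = d·√(n/2) = 0.9747 × √(23/2) = 3.3053
One-sided α = 0.05 → critical value z_{0.05} = 1.645.
Power = P(Z > 1.645 − δ) = Φ(1.660) = 0.9516.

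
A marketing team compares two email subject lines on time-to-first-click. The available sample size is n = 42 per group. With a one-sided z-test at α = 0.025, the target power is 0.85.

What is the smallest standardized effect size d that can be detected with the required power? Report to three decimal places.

d ≈ 0.654

Required noncentrality: δ = z_{0.025} + z_{0.15} = 1.960 + 1.036 = 2.996.
δ = d·√(n/2) ⇒ d = δ/√(n/2) = 2.996/√(42/2) = 0.6539.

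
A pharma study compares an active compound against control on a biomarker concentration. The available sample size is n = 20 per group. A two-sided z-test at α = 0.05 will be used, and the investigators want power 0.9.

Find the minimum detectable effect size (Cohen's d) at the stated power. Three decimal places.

d ≈ 1.025

Need Φ(δ − 1.960) = 0.9, so δ = 1.960 + 1.282 = 3.242.
(The second rejection-region term Φ(−δ − z_{α/2}) is negligible and dropped.)
δ = d·√(n/2) ⇒ d = δ/√(n/2) = 3.242/√(20/2) = 1.0251.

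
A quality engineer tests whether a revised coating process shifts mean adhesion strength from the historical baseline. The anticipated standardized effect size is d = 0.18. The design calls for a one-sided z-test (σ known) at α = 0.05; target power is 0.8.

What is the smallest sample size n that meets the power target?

n = 191

For power 0.8 need Φ(δ − z_{0.05}) = 0.8, so δ = z_{0.05} + z_{0.20} = 1.645 + 0.842 = 2.486.
δ = d·√n ⇒ n = (δ/d)² = (2.486 / 0.18)² = 190.82.
Round up to the next whole unit.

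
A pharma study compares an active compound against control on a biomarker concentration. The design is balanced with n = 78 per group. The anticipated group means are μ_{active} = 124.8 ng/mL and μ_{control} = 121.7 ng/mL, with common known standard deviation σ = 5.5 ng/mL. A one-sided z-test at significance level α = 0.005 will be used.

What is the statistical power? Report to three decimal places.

Standardized effect: d = |μ_{active} − μ_{control}| / σ = |124.8 − 121.7| / 5.5 = 0.5636
Noncentrality parameter: δ = d·√(n/2) = 0.5636 × √(78/2) = 3.5199
Critical value for a one-sided test at α = 0.005: z_α = 2.576.
Power = Φ(δ − 2.576) = Φ(0.944) = 0.8274.

Power ≈ 0.827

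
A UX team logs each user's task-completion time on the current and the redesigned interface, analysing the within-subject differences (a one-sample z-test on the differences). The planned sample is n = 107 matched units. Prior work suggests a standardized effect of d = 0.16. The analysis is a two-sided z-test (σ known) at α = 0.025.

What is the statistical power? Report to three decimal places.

Power ≈ 0.279

Noncentrality parameter: δ = d·√n = 0.16 × √107 = 1.6551
Critical value for a two-sided test at α = 0.025: z_{α/2} = 2.241.
Power = Φ(δ − 2.241) + Φ(−δ − 2.241) = Φ(-0.586) + Φ(-3.896) = 0.2788 + 0.0000 = 0.2789.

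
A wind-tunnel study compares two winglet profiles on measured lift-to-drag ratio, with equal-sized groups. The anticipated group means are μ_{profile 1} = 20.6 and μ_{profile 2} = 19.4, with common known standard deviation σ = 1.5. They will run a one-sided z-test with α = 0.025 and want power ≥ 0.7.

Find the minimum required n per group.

n = 20 per group

Standardized effect: d = |μ_{profile 1} − μ_{profile 2}| / σ = |20.6 − 19.4| / 1.5 = 0.8000
For power 0.7 need Φ(δ − z_{0.025}) = 0.7, so δ = z_{0.025} + z_{0.30} = 1.960 + 0.524 = 2.484.
δ = d·√(n/2) ⇒ n = 2(δ/d)² = 2 × (2.484 / 0.8000)² = 19.29.
Round up to the next whole unit.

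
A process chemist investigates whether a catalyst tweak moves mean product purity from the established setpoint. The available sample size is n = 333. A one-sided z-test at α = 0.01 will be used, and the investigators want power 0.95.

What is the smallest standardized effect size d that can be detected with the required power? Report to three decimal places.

d ≈ 0.218

Required noncentrality: δ = z_{0.01} + z_{0.05} = 2.326 + 1.645 = 3.971.
δ = d·√n ⇒ d = δ/√n = 3.971/√333 = 0.2176.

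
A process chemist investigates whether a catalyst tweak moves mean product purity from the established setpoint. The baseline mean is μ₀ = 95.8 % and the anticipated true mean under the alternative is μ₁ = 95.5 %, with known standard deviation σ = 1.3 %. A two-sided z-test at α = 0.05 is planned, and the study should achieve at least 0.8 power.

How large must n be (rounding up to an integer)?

n = 148

Standardized effect: d = |μ₁ − μ₀| / σ = |95.5 − 95.8| / 1.3 = 0.2308
For power 0.8 need Φ(δ − z_{0.025}) = 0.8, so δ = z_{0.025} + z_{0.20} = 1.960 + 0.842 = 2.802.
(Ignoring the negligible lower-tail rejection probability gives the usual closed-form inversion.)
δ = d·√n ⇒ n = (δ/d)² = (2.802 / 0.2308)² = 147.38.
Rounding up, n = 148.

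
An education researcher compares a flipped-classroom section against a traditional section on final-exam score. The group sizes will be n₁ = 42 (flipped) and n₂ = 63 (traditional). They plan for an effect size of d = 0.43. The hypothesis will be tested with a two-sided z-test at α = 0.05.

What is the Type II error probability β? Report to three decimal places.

β ≈ 0.421

Noncentrality parameter: δ = d / √(1/n₁ + 1/n₂) = 0.43 / √(1/42 + 1/63) = 2.1586
Two-sided α = 0.05 → critical value z_{0.025} = 1.960.
Power = Φ(δ − 1.960) + Φ(−δ − 1.960) = Φ(0.199) + Φ(-4.119) = 0.5787 + 0.0000 = 0.5787.
Type II error: β = 1 − power = 1 − 0.5787 = 0.4213.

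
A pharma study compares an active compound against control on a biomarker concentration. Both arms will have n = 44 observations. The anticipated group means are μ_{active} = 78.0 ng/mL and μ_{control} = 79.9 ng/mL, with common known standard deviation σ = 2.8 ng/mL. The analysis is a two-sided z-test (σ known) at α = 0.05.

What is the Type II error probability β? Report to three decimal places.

β ≈ 0.111

Standardized effect: d = |μ_{active} − μ_{control}| / σ = |78.0 − 79.9| / 2.8 = 0.6786
Noncentrality parameter: δ = d·√(n/2) = 0.6786 × √(44/2) = 3.1828
Critical value for a two-sided test at α = 0.05: z_{α/2} = 1.960.
Power = Φ(δ − 1.960) + Φ(−δ − 1.960) = Φ(1.223) + Φ(-5.143) = 0.8893 + 0.0000 = 0.8893.
Type II error: β = 1 − power = 1 − 0.8893 = 0.1107.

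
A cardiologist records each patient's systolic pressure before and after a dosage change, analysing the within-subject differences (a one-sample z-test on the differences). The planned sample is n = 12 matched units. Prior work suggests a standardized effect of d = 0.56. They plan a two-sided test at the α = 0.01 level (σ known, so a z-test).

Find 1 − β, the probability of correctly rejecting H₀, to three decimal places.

Power ≈ 0.262

Noncentrality parameter: λ = d·√n = 0.56 × √12 = 1.9399
Two-sided α = 0.01 → critical value z_{0.005} = 2.576.
Power = Φ(λ − 2.576) + Φ(−λ − 2.576) = Φ(-0.636) + Φ(-4.516) = 0.2624 + 0.0000 = 0.2624.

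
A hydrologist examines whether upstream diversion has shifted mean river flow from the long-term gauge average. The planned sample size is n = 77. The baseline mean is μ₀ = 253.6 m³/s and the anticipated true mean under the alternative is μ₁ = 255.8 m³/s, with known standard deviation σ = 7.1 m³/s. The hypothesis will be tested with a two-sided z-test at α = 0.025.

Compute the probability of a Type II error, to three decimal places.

β ≈ 0.316

Standardized effect: d = |μ₁ − μ₀| / σ = |255.8 − 253.6| / 7.1 = 0.3099
Noncentrality parameter: δ = d·√n = 0.3099 × √77 = 2.7190
Critical value for a two-sided test at α = 0.025: z_{α/2} = 2.241.
Power = Φ(δ − 2.241) + Φ(−δ − 2.241) = Φ(0.478) + Φ(-4.960) = 0.6835 + 0.0000 = 0.6835.
Type II error: β = 1 − power = 1 − 0.6835 = 0.3165.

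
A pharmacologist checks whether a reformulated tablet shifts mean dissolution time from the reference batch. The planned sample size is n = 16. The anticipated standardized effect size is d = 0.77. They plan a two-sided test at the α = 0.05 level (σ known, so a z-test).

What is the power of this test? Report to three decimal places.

Power ≈ 0.869

Noncentrality parameter: δ = d·√n = 0.77 × √16 = 3.0800
Two-sided α = 0.05 → critical value z_{0.025} = 1.960.
Power = Φ(δ − 1.960) + Φ(−δ − 1.960) = Φ(1.120) + Φ(-5.040) = 0.8687 + 0.0000 = 0.8687.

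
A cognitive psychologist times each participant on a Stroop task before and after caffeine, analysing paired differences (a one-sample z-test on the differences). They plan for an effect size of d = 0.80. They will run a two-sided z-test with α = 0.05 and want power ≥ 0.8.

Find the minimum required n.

n = 13

For power 0.8 need Φ(δ − z_{0.025}) = 0.8, so δ = z_{0.025} + z_{0.20} = 1.960 + 0.842 = 2.802.
(The Φ(−δ − z_{α/2}) term is vanishingly small for δ > 0 and is dropped in the standard sample-size formula.)
δ = d·√n ⇒ n = (δ/d)² = (2.802 / 0.80)² = 12.26.
Rounding up, n = 13.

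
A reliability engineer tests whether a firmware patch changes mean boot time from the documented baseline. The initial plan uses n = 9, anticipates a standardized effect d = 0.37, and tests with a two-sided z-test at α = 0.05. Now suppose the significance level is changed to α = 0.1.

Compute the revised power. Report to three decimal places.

δ = d·√n = 0.37 × √9 = 1.1100 (unchanged). New critical value: z_{0.05} = 1.645.
Revised power = Φ(δ − 1.645) + Φ(−δ − 1.645) = Φ(-0.535) + Φ(-2.755) = 0.2964 + 0.0029 = 0.2993.

Power ≈ 0.299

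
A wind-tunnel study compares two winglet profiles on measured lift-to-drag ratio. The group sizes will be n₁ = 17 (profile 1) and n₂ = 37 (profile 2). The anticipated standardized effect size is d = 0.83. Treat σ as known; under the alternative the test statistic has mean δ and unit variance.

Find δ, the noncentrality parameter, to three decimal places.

δ = d / √(1/n₁ + 1/n₂) = 0.83 / √(1/17 + 1/37) = 2.8327

δ ≈ 2.833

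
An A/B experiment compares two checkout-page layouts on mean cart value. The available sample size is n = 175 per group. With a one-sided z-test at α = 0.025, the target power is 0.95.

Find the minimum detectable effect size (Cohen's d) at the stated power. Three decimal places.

d ≈ 0.385

Required noncentrality: δ = z_{0.025} + z_{0.05} = 1.960 + 1.645 = 3.605.
δ = d·√(n/2) ⇒ d = δ/√(n/2) = 3.605/√(175/2) = 0.3854.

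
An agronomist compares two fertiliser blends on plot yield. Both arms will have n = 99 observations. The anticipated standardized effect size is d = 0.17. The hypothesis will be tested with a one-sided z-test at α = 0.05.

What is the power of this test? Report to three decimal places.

Power ≈ 0.327

Noncentrality parameter: δ = d·√(n/2) = 0.17 × √(99/2) = 1.1961
One-sided α = 0.05 → critical value z_{0.05} = 1.645.
Power = P(Z > 1.645 − δ) = Φ(-0.449) = 0.3268.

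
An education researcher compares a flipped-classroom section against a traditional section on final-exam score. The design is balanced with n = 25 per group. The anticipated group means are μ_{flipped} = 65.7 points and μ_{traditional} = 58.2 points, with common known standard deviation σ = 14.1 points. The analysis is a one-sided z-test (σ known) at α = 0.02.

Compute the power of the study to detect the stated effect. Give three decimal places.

Power ≈ 0.431

Standardized effect: d = |μ_{flipped} − μ_{traditional}| / σ = |65.7 − 58.2| / 14.1 = 0.5319
Noncentrality parameter: δ = d·√(n/2) = 0.5319 × √(25/2) = 1.8806
One-sided α = 0.02 → critical value z_{0.02} = 2.054.
Power = P(Z > 2.054 − δ) = Φ(-0.173) = 0.4313.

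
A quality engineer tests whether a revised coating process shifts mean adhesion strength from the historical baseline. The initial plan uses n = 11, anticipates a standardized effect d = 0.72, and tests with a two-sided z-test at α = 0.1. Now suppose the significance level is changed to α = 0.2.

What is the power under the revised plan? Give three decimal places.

δ = d·√n = 0.72 × √11 = 2.3880 (unchanged). New critical value: z_{0.1} = 1.282.
Revised power = Φ(δ − 1.282) + Φ(−δ − 1.282) = Φ(1.106) + Φ(-3.670) = 0.8657 + 0.0001 = 0.8658.

Power ≈ 0.866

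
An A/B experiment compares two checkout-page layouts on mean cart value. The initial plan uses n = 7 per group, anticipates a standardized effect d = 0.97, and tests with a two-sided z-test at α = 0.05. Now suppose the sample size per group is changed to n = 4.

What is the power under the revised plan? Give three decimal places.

With n = 4 per group: δ = d·√(n/2) = 0.97 × √(4/2) = 1.3718. Critical value z_{0.025} = 1.960.
Revised power = Φ(δ − 1.960) + Φ(−δ − 1.960) = Φ(-0.588) + Φ(-3.332) = 0.2782 + 0.0004 = 0.2786.

Power ≈ 0.279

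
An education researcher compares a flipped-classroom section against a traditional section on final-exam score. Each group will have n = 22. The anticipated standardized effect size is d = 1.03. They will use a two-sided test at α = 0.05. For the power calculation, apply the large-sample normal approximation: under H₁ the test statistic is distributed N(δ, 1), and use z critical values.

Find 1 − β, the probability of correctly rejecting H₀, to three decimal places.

Noncentrality parameter: δ = d·√(n/2) = 1.03 × √(22/2) = 3.4161
Two-sided α = 0.05 → critical value z_{0.025} = 1.960.
Power = Φ(δ − 1.960) + Φ(−δ − 1.960) = Φ(1.456) + Φ(-5.376) = 0.9273 + 0.0000 = 0.9273.

Power ≈ 0.927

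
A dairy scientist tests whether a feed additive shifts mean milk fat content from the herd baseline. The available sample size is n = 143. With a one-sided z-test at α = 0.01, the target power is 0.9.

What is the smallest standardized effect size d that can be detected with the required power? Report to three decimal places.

d ≈ 0.302

Required noncentrality: δ = z_{0.01} + z_{0.10} = 2.326 + 1.282 = 3.608.
δ = d·√n ⇒ d = δ/√n = 3.608/√143 = 0.3017.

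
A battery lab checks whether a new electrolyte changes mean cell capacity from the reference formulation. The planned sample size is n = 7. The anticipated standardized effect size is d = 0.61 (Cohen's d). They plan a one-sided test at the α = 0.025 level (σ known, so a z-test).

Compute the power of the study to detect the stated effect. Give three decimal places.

Power ≈ 0.365

Noncentrality parameter: λ = d·√n = 0.61 × √7 = 1.6139
One-sided α = 0.025 → critical value z_{0.025} = 1.960.
Power = P(Z > 1.960 − λ) = Φ(-0.346) = 0.3647.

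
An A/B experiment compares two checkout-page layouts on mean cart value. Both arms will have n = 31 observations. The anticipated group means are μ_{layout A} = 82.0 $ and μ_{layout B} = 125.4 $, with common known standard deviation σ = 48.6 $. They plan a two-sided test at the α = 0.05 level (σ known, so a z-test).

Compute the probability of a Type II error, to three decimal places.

β ≈ 0.060

Standardized effect: d = |μ_{layout A} − μ_{layout B}| / σ = |82.0 − 125.4| / 48.6 = 0.8930
Noncentrality parameter: δ = d·√(n/2) = 0.8930 × √(31/2) = 3.5158
Critical value for a two-sided test at α = 0.05: z_{α/2} = 1.960.
Power = Φ(δ − 1.960) + Φ(−δ − 1.960) = Φ(1.556) + Φ(-5.476) = 0.9401 + 0.0000 = 0.9401.
Type II error: β = 1 − power = 1 − 0.9401 = 0.0599.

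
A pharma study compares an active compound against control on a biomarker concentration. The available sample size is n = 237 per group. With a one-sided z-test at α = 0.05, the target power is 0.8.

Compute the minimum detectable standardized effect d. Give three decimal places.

d ≈ 0.228

Need Φ(δ − 1.645) = 0.8, so δ = 1.645 + 0.842 = 2.486.
δ = d·√(n/2) ⇒ d = δ/√(n/2) = 2.486/√(237/2) = 0.2284.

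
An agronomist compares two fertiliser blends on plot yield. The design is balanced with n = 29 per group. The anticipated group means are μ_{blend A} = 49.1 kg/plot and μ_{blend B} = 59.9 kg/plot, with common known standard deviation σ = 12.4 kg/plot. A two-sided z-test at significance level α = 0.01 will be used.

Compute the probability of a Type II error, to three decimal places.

β ≈ 0.229

Standardized effect: d = |μ_{blend A} − μ_{blend B}| / σ = |49.1 − 59.9| / 12.4 = 0.8710
Noncentrality parameter: δ = d·√(n/2) = 0.8710 × √(29/2) = 3.3165
Critical value for a two-sided test at α = 0.01: z_{α/2} = 2.576.
Power = Φ(δ − 2.576) + Φ(−δ − 2.576) = Φ(0.741) + Φ(-5.892) = 0.7706 + 0.0000 = 0.7706.
Type II error: β = 1 − power = 1 − 0.7706 = 0.2294.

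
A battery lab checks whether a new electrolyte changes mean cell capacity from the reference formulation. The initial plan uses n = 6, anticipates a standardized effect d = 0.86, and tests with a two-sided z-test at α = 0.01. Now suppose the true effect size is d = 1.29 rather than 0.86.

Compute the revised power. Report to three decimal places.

With d = 1.29: δ = d·√n = 1.29 × √6 = 3.1598. Critical value z_{0.005} = 2.576.
Revised power = Φ(δ − 2.576) + Φ(−δ − 2.576) = Φ(0.584) + Φ(-5.736) = 0.7204 + 0.0000 = 0.7204.

Power ≈ 0.720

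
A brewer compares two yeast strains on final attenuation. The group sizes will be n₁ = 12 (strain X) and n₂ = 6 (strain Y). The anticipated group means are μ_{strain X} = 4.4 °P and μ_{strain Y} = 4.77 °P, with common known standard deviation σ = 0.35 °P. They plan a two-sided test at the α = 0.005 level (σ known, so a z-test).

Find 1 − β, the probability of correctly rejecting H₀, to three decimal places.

Power ≈ 0.244

Standardized effect: d = |μ_{strain X} − μ_{strain Y}| / σ = |4.4 − 4.77| / 0.35 = 1.0571
Noncentrality parameter: δ = d / √(1/n₁ + 1/n₂) = 1.0571 / √(1/12 + 1/6) = 2.1143
Two-sided α = 0.005 → critical value z_{0.0025} = 2.807.
Power = Φ(δ − 2.807) + Φ(−δ − 2.807) = Φ(-0.693) + Φ(-4.921) = 0.2442 + 0.0000 = 0.2442.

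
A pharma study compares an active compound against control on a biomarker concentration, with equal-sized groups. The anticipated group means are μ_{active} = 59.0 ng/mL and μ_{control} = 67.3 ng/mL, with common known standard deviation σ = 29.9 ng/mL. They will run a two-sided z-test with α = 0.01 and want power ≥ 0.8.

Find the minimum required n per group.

n = 304 per group

Standardized effect: d = |μ_{active} − μ_{control}| / σ = |59.0 − 67.3| / 29.9 = 0.2776
For power 0.8 need Φ(δ − z_{0.005}) = 0.8, so δ = z_{0.005} + z_{0.20} = 2.576 + 0.842 = 3.417.
(The Φ(−δ − z_{α/2}) term is vanishingly small for δ > 0 and is dropped in the standard sample-size formula.)
δ = d·√(n/2) ⇒ n = 2(δ/d)² = 2 × (3.417 / 0.2776)² = 303.12.
Round up to the next whole unit.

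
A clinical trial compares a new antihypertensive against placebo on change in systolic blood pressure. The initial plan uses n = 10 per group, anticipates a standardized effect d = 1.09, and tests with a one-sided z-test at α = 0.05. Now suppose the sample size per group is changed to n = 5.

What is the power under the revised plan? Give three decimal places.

With n = 5 per group: δ = d·√(n/2) = 1.09 × √(5/2) = 1.7234. Critical value z_{0.05} = 1.645.
Revised power = Φ(δ − 1.645) = Φ(0.079) = 0.5313.

Power ≈ 0.531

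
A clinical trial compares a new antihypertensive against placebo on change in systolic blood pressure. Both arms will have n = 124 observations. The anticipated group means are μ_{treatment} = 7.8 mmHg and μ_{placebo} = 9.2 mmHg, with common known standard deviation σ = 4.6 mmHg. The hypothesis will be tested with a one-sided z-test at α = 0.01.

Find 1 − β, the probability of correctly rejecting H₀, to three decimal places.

Power ≈ 0.528

Standardized effect: d = |μ_{treatment} − μ_{placebo}| / σ = |7.8 − 9.2| / 4.6 = 0.3043
Noncentrality parameter: δ = d·√(n/2) = 0.3043 × √(124/2) = 2.3964
One-sided α = 0.01 → critical value z_{0.01} = 2.326.
Power = Φ(δ − 2.326) = Φ(0.070) = 0.5279.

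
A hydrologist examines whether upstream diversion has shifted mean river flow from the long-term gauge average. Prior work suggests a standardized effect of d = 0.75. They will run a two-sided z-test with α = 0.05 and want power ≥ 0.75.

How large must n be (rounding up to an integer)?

Set Φ(δ − 1.960) = 0.75; then δ − 1.960 = Φ⁻¹(0.75) = 0.674, giving δ = 2.634.
(Ignoring the negligible lower-tail rejection probability gives the usual closed-form inversion.)
δ = d·√n ⇒ n = (δ/d)² = (2.634 / 0.75)² = 12.34.
Round up to the next whole unit.

n = 13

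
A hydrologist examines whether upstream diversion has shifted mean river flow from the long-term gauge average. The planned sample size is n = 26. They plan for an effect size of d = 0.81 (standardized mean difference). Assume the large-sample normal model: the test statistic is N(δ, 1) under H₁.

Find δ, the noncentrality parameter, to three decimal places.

δ ≈ 4.130

δ = d·√n = 0.81 × √26 = 4.1302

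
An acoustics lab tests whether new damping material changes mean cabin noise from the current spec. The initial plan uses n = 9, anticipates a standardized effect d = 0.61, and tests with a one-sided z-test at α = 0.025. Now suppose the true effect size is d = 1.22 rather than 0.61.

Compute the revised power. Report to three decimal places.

Power ≈ 0.955

With d = 1.22: δ = d·√n = 1.22 × √9 = 3.6600. Critical value z_{0.025} = 1.960.
Revised power = Φ(δ − 1.960) = Φ(1.700) = 0.9554.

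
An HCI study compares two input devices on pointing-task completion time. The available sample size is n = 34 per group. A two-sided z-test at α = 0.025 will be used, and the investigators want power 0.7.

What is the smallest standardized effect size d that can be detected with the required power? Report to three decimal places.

Required noncentrality: δ = z_{0.0125} + z_{0.30} = 2.241 + 0.524 = 2.766.
(The second rejection-region term Φ(−δ − z_{α/2}) is negligible and dropped.)
δ = d·√(n/2) ⇒ d = δ/√(n/2) = 2.766/√(34/2) = 0.6708.

d ≈ 0.671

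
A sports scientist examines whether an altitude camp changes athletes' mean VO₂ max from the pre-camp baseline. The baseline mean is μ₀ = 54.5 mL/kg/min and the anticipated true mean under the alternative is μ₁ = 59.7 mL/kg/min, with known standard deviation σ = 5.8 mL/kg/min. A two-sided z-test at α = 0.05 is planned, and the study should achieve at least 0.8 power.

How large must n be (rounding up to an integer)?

Standardized effect: d = |μ₁ − μ₀| / σ = |59.7 − 54.5| / 5.8 = 0.8966
Set Φ(δ − 1.960) = 0.8; then δ − 1.960 = Φ⁻¹(0.8) = 0.842, giving δ = 2.802.
(The Φ(−δ − z_{α/2}) term is vanishingly small for δ > 0 and is dropped in the standard sample-size formula.)
δ = d·√n ⇒ n = (δ/d)² = (2.802 / 0.8966)² = 9.76.
Rounding up, n = 10.

n = 10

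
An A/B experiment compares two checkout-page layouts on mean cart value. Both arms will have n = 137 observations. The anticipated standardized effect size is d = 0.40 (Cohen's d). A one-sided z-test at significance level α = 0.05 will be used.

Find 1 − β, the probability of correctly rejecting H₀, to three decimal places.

Power ≈ 0.952

Noncentrality parameter: δ = d·√(n/2) = 0.40 × √(137/2) = 3.3106
One-sided α = 0.05 → critical value z_{0.05} = 1.645.
Power = Φ(δ − 1.645) = Φ(1.666) = 0.9521.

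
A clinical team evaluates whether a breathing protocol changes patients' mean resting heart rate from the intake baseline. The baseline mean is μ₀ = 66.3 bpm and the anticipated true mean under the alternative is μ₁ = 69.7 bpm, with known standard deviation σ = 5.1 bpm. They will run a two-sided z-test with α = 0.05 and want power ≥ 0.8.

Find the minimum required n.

n = 18

Standardized effect: d = |μ₁ − μ₀| / σ = |69.7 − 66.3| / 5.1 = 0.6667
For power 0.8 need Φ(δ − z_{0.025}) = 0.8, so δ = z_{0.025} + z_{0.20} = 1.960 + 0.842 = 2.802.
(The Φ(−δ − z_{α/2}) term is vanishingly small for δ > 0 and is dropped in the standard sample-size formula.)
δ = d·√n ⇒ n = (δ/d)² = (2.802 / 0.6667)² = 17.66.
Round up to the next whole unit.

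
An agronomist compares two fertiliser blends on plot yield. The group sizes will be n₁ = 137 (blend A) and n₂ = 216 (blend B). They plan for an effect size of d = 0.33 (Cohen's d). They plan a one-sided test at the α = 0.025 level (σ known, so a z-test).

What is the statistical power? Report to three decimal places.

Power ≈ 0.856

Noncentrality parameter: δ = d / √(1/n₁ + 1/n₂) = 0.33 / √(1/137 + 1/216) = 3.0214
One-sided α = 0.025 → critical value z_{0.025} = 1.960.
Power = P(Z > 1.960 − δ) = Φ(1.061) = 0.8558.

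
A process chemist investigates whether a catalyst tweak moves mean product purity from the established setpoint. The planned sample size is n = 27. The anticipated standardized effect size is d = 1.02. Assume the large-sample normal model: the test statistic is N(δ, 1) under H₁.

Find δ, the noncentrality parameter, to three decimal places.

δ ≈ 5.300

δ = d·√n = 1.02 × √27 = 5.3001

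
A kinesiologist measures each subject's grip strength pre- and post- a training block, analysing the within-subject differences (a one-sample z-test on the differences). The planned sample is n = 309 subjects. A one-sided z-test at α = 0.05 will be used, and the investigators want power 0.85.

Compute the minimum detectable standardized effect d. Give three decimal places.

Need Φ(δ − 1.645) = 0.85, so δ = 1.645 + 1.036 = 2.681.
δ = d·√n ⇒ d = δ/√n = 2.681/√309 = 0.1525.

d ≈ 0.153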